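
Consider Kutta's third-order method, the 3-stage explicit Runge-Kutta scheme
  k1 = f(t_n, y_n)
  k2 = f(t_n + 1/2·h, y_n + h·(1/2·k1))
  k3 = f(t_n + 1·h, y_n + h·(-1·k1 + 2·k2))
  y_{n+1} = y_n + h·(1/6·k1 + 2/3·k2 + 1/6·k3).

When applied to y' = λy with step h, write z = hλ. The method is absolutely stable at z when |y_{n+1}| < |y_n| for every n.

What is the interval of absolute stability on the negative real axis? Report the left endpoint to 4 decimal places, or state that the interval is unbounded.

z∈(-2.5127,0).

Set f=λy, z=hλ:
  order 3, 3-stage ⇒ R(z)=1+z+z^2/2+z^3/6
  (e.g. R(-1.35)=0.15119, |R|=0.15119)

Find x<0 with |R(x)|<1.
x=-1.35: |R|=0.1512
|R(-1.76)|=0.1198 |R(-0.87)|=0.3987 |R(-0.6)|=0.5440
Bisect:
  x_lo=-2.8242 |R|=1.5905  x_hi=-0.3073 |R|=0.7351
  mid=-1.56575 |R|=0.02028 →hi
  mid=-2.19498 |R|=0.54855 →hi
  mid=-2.50959 |R|=0.99482 →hi
  mid=-2.66689 |R|=1.27203 →lo
  mid=-2.58824 |R|=1.12851 →lo
  mid=-2.54891 |R|=1.06047 →lo
  mid=-2.52925 |R|=1.02735 →lo
  ...
  [-2.51281,-2.51266] ⇒ x*=-2.5127
Stable set (-2.5127, 0).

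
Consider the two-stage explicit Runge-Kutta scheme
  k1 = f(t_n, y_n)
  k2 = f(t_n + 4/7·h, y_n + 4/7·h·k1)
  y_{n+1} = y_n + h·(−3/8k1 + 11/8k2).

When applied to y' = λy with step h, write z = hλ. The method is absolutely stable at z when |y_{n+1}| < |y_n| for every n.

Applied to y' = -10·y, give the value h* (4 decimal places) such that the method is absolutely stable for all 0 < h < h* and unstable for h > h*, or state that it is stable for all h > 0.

(-1.2727,0); λ=-10 ⇒ h* = (14/11)/10 = 0.1273.

Set f=λy, z=hλ:
  k1=λy_n ⇒ h·k1=z·y_n;  k2=λ(1+4/7z)y_n ⇒ h·k2=z(1+4/7z)y_n
  y_{n+1}/y_n = 1 − 3/8z + 11/8z(1+4/7z) = 1 + z + 11/14z²
  ⇒ R(z) = 1 + z + 11/14z².

Solve |R(x)|<1 on ℝ⁻.
x=-0.48: |R|=0.7010
R=1: x+11/14x²=0 ⇒ x=−14/11=-1.2727; min R=1−1/(4·11/14)=0.6818>−1
Confirm numerically:
  x=-1.162: |R|=0.89891 <1
  x=-0.696: |R|=0.68461 <1
  x=-0.673: |R|=0.68287 <1
  x=-1.751: |R|=1.65800 >1
  x=-1.577: |R|=1.37702 >1
Stable set (-1.2727, 0).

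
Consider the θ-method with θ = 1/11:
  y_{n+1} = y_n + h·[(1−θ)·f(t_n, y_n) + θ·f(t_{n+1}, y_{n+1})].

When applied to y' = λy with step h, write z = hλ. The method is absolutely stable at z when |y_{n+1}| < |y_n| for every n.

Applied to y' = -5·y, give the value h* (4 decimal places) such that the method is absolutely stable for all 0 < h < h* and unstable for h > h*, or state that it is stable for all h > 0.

(-2.4444,0); λ=-5 ⇒ h* = (22/9)/5 = 0.4889.

On y'=λy, z=hλ:
  y_{n+1} = y_n + z·[10/11·y_n + 1/11·y_{n+1}] ⇒ (1 − 1/11z)y_{n+1} = (1 + 10/11z)y_n
  ⇒ R(z) = (1 + 10/11z)/(1 − 1/11z).

Find x<0 with |R(x)|<1.
x=-0.67: |R|=0.3685
R=−1: 1+10/11x = −1+1/11x ⇒ -9/11x=2 ⇒ x=2/(-9/11)=-2.4444
Confirm numerically:
  x=-2.408: |R|=0.97554 <1
  x=-2.313: |R|=0.91114 <1
  x=-2.308: |R|=0.90772 <1
  x=-1.170: |R|=0.05752 <1
  x=-3.020: |R|=1.36947 >1
  x=-2.928: |R|=1.31246 >1
  x=-2.840: |R|=1.25723 >1
So |R|<1 on (-2.4444, 0).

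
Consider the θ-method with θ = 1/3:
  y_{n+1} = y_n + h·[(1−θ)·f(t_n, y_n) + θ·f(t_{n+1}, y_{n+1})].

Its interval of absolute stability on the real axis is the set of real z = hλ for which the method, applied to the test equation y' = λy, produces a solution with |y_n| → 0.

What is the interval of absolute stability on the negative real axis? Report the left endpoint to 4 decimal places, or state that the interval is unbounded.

With y'=λy (z=hλ):
  y_{n+1} = y_n + z·[2/3·y_n + 1/3·y_{n+1}] ⇒ (1 − 1/3z)y_{n+1} = (1 + 2/3z)y_n
  ⇒ R(z) = (1 + 2/3z)/(1 − 1/3z).

Boundary: |R(x)|=1, x<0.
x=-1.69: |R|=0.0810
R=−1: 1+2/3x = −1+1/3x ⇒ -1/3x=2 ⇒ x=2/(-1/3)=-6.0000
Confirm numerically:
  x=-4.028: |R|=0.71941 <1
  x=-3.071: |R|=0.51754 <1
  x=-2.798: |R|=0.44774 <1
  x=-2.717: |R|=0.42575 <1
  x=-6.426: |R|=1.04519 >1
  x=-6.209: |R|=1.02270 >1
Stable set (-6.0000, 0).

(-6.0000, 0).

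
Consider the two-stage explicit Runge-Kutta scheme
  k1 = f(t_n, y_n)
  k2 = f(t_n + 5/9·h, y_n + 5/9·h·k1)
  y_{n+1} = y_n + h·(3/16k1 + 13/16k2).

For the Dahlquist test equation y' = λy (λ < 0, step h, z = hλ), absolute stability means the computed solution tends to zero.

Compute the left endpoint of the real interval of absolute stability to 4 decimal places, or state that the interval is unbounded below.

left endpoint -2.2154.

On y'=λy, z=hλ:
  k1=λy_n ⇒ h·k1=z·y_n;  k2=λ(1+5/9z)y_n ⇒ h·k2=z(1+5/9z)y_n
  y_{n+1}/y_n = 1 + 3/16z + 13/16z(1+5/9z) = 1 + z + 65/144z²
  R(z) = 1 + z + 65/144z².

Boundary: |R(x)|=1, x<0.
x=-0.3: |R|=0.7406
R=1: x+65/144x²=0 ⇒ x=−144/65=-2.2154; min R=1−1/(4·65/144)=0.4462>−1
Confirm numerically:
  x=-2.159: |R|=0.94505 <1
  x=-2.096: |R|=0.88705 <1
  x=-1.432: |R|=0.49363 <1
  x=-2.629: |R|=1.49084 >1
  x=-2.354: |R|=1.14729 >1
  x=-2.350: |R|=1.14280 >1
Interval (-2.2154, 0).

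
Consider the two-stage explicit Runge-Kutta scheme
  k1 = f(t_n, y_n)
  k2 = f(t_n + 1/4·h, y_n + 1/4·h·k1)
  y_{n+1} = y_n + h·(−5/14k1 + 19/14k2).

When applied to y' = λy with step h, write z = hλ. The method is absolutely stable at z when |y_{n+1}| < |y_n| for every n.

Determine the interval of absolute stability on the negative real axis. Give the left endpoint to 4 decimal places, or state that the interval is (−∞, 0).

(-2.9474, 0).

With y'=λy (z=hλ):
  k1=λy_n ⇒ h·k1=z·y_n;  k2=λ(1+1/4z)y_n ⇒ h·k2=z(1+1/4z)y_n
  y_{n+1}/y_n = 1 − 5/14z + 19/14z(1+1/4z) = 1 + z + 19/56z²
  ⇒ R(z) = 1 + z + 19/56z².

Solve |R(x)|<1 on ℝ⁻.
x=-1.58: |R|=0.2670
R=1: x+19/56x²=0 ⇒ x=−56/19=-2.9474; min R=1−1/(4·19/56)=0.2632>−1
Confirm numerically:
  x=-2.145: |R|=0.41606 <1
  x=-1.991: |R|=0.35396 <1
  x=-1.685: |R|=0.27831 <1
  x=-1.344: |R|=0.26886 <1
  x=-3.255: |R|=1.33974 >1
  x=-3.104: |R|=1.16496 >1
So |R|<1 on (-2.9474, 0).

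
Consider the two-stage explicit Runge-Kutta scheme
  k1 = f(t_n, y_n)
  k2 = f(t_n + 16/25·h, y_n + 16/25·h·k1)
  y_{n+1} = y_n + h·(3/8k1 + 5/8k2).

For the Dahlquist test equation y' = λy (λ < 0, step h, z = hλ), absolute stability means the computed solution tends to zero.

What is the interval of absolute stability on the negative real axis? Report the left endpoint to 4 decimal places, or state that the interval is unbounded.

Test eqn y'=λy, z=hλ:
  k1=λy_n ⇒ h·k1=z·y_n;  k2=λ(1+16/25z)y_n ⇒ h·k2=z(1+16/25z)y_n
  y_{n+1}/y_n = 1 + 3/8z + 5/8z(1+16/25z) = 1 + z + 2/5z²
  Hence R(z) = 1 + z + 2/5z².

Find x<0 with |R(x)|<1.
x=-0.9: |R|=0.4240
R=1: x+2/5x²=0 ⇒ x=−5/2=-2.5000; min R=1−1/(4·2/5)=0.3750>−1
Confirm numerically:
  x=-1.987: |R|=0.59227 <1
  x=-1.872: |R|=0.52975 <1
  x=-1.108: |R|=0.38307 <1
  x=-3.059: |R|=1.68399 >1
  x=-3.019: |R|=1.62674 >1
  x=-2.643: |R|=1.15118 >1
Interval (-2.5000, 0).

z∈(-2.5000,0).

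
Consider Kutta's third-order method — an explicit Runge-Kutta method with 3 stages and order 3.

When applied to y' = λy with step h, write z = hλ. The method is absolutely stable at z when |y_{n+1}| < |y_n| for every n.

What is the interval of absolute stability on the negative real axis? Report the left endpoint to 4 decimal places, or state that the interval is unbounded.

(-2.5127, 0).

Set f=λy, z=hλ:
  order 3, 3-stage ⇒ R(z)=1+z+z^2/2+z^3/6
  (e.g. R(-1.43)=0.10508, |R|=0.10508)

Boundary: |R(x)|=1, x<0.
x=-1.43: |R|=0.1051
|R(-1.6)|=0.0027 |R(-1.21)|=0.2268 |R(-0.88)|=0.3936
Bisect:
  x_lo=-3.3527 |R|=3.0134  x_hi=-0.2849 |R|=0.7518
  mid=-1.81879 |R|=0.16755 →hi
  mid=-2.58574 |R|=1.12411 →lo
  mid=-2.20226 |R|=0.55743 →hi
  mid=-2.39400 |R|=0.81514 →hi
  mid=-2.48987 |R|=0.96278 →hi
  mid=-2.53780 |R|=1.04167 →lo
  mid=-2.51383 |R|=1.00179 →lo
  mid=-2.50185 |R|=0.98218 →hi
  mid=-2.50784 |R|=0.99196 →hi
  ...
  [-2.51290,-2.51271] ⇒ x*=-2.5127
Interval (-2.5127, 0).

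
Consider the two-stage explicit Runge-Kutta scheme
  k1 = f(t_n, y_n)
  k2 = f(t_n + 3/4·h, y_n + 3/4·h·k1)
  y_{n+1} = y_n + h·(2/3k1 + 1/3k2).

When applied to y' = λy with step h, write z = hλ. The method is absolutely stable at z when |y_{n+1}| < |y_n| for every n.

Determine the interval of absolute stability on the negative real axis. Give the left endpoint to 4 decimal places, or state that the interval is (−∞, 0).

Set f=λy, z=hλ:
  k1=λy_n ⇒ h·k1=z·y_n;  k2=λ(1+3/4z)y_n ⇒ h·k2=z(1+3/4z)y_n
  y_{n+1}/y_n = 1 + 2/3z + 1/3z(1+3/4z) = 1 + z + 1/4z²
  so R(z) = 1 + z + 1/4z².

Need |R(x)|<1, x<0.
x=-1.78: |R|=0.0121
R=1: x+1/4x²=0 ⇒ x=−4=-4.0000; min R=1−1/(4·1/4)=0.0000>−1
Confirm numerically:
  x=-3.875: |R|=0.87891 <1
  x=-3.368: |R|=0.46786 <1
  x=-2.660: |R|=0.10890 <1
  x=-1.817: |R|=0.00837 <1
  x=-4.261: |R|=1.27803 >1
  x=-4.114: |R|=1.11725 >1
Interval (-4.0000, 0).

z∈(-4.0000,0).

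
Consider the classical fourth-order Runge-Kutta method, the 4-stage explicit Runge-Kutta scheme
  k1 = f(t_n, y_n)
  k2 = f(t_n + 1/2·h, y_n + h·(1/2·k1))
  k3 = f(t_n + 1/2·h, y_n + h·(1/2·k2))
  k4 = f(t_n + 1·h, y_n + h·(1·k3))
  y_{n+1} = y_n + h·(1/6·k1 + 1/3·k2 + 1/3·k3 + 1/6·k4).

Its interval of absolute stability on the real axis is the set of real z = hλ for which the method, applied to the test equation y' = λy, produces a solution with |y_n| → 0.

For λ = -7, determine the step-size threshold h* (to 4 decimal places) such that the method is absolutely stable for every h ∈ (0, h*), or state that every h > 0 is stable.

(-2.7853,0); λ=-7 ⇒ h* = 0.3979.

Set f=λy, z=hλ:
  order 4, 4-stage ⇒ R(z)=1+z+z^2/2+z^3/6+z^4/24
  (e.g. R(-0.3)=0.74084, |R|=0.74084)

Need |R(x)|<1, x<0.
x=-0.3: |R|=0.7408
|R(-2.79)|=1.0071 |R(-1.37)|=0.2867 |R(-1.32)|=0.2944
Bisect:
  x_lo=-3.2560 |R|=1.9747  x_hi=-0.1801 |R|=0.8352
  mid=-1.71805 |R|=0.27563 →hi
  mid=-2.48702 |R|=0.63586 →hi
  mid=-2.87150 |R|=1.13795 →lo
  mid=-2.67926 |R|=0.85156 →hi
  mid=-2.77538 |R|=0.98516 →hi
  mid=-2.82344 |R|=1.05906 →lo
  mid=-2.79941 |R|=1.02150 →lo
  mid=-2.78740 |R|=1.00318 →lo
  ...
  [-2.78533,-2.78515] ⇒ x*=-2.7853
So |R|<1 on (-2.7853, 0).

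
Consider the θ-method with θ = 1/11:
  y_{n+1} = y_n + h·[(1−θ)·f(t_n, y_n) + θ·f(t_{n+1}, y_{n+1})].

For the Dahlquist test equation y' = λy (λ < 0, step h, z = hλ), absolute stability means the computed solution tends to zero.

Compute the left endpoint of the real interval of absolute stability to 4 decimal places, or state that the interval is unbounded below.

Test eqn y'=λy, z=hλ:
  y_{n+1} = y_n + z·[10/11·y_n + 1/11·y_{n+1}] ⇒ (1 − 1/11z)y_{n+1} = (1 + 10/11z)y_n
  ⇒ R(z) = (1 + 10/11z)/(1 − 1/11z).

Boundary: |R(x)|=1, x<0.
x=-0.79: |R|=0.2629
R=−1: 1+10/11x = −1+1/11x ⇒ -9/11x=2 ⇒ x=2/(-9/11)=-2.4444
Confirm numerically:
  x=-2.151: |R|=0.79918 <1
  x=-1.928: |R|=0.64047 <1
  x=-1.177: |R|=0.06323 <1
  x=-1.121: |R|=0.01733 <1
  x=-2.755: |R|=1.20320 >1
  x=-2.698: |R|=1.16659 >1
So |R|<1 on (-2.4444, 0).

z* = -2.4444.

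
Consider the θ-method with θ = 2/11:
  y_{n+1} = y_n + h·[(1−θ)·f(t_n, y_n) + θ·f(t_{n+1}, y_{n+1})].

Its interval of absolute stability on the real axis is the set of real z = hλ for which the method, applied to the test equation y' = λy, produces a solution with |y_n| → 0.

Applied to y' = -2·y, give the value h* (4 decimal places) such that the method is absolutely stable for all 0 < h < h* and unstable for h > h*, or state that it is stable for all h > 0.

Set f=λy, z=hλ:
  y_{n+1} = y_n + z·[9/11·y_n + 2/11·y_{n+1}] ⇒ (1 − 2/11z)y_{n+1} = (1 + 9/11z)y_n
  Hence R(z) = (1 + 9/11z)/(1 − 2/11z).

Find x<0 with |R(x)|<1.
x=-0.7: |R|=0.3790
R=−1: 1+9/11x = −1+2/11x ⇒ -7/11x=2 ⇒ x=2/(-7/11)=-3.1429
Confirm numerically:
  x=-3.112: |R|=0.98746 <1
  x=-2.544: |R|=0.73943 <1
  x=-2.529: |R|=0.73241 <1
  x=-1.676: |R|=0.28456 <1
  x=-3.549: |R|=1.15709 >1
  x=-3.284: |R|=1.05624 >1
Stable set (-3.1429, 0).

(-3.1429,0); λ=-2 ⇒ h* = (22/7)/2 = 1.5714.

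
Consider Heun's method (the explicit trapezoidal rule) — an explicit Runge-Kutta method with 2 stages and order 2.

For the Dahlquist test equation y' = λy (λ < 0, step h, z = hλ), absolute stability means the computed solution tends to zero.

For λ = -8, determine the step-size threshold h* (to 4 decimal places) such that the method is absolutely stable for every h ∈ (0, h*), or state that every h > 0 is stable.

With y'=λy (z=hλ):
  order 2, 2-stage ⇒ R(z)=1+z+z^2/2
  (e.g. R(-1.55)=0.65125, |R|=0.65125)

Solve |R(x)|<1 on ℝ⁻.
x=-1.55: |R|=0.6513
|R(-1.46)|=0.6058 |R(-1.15)|=0.5112 |R(-1.01)|=0.5000
Bisect:
  x_lo=-2.3936 |R|=1.4711  x_hi=-0.3342 |R|=0.7216
  mid=-1.36392 |R|=0.56622 →hi
  mid=-1.87877 |R|=0.88612 →hi
  mid=-2.13619 |R|=1.14547 →lo
  mid=-2.00748 |R|=1.00751 →lo
  mid=-1.94312 |R|=0.94474 →hi
  mid=-1.97530 |R|=0.97561 →hi
  mid=-1.99139 |R|=0.99143 →hi
  mid=-1.99944 |R|=0.99944 →hi
  mid=-2.00346 |R|=1.00346 →lo
  ...
  [-2.00006,-1.99994] ⇒ x*=-2.0000
Stable set (-2.0000, 0).

(-2.0000,0); λ=-8 ⇒ h* = 0.2500.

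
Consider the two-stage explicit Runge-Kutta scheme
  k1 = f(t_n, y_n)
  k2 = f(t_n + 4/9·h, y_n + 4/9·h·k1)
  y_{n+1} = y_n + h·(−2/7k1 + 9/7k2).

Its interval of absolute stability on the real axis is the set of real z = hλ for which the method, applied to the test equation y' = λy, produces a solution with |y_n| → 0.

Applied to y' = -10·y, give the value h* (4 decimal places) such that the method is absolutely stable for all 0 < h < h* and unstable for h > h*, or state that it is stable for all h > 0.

(-1.7500,0); λ=-10 ⇒ h* = (7/4)/10 = 0.1750.

Set f=λy, z=hλ:
  k1=λy_n ⇒ h·k1=z·y_n;  k2=λ(1+4/9z)y_n ⇒ h·k2=z(1+4/9z)y_n
  y_{n+1}/y_n = 1 − 2/7z + 9/7z(1+4/9z) = 1 + z + 4/7z²
  so R(z) = 1 + z + 4/7z².

Boundary: |R(x)|=1, x<0.
x=-1: |R|=0.5714
R=1: x+4/7x²=0 ⇒ x=−7/4=-1.7500; min R=1−1/(4·4/7)=0.5625>−1
Confirm numerically:
  x=-1.691: |R|=0.94299 <1
  x=-1.521: |R|=0.80097 <1
  x=-1.446: |R|=0.74881 <1
  x=-0.906: |R|=0.56305 <1
  x=-2.210: |R|=1.58091 >1
  x=-2.056: |R|=1.35951 >1
  x=-2.055: |R|=1.35816 >1
Stable set (-1.7500, 0).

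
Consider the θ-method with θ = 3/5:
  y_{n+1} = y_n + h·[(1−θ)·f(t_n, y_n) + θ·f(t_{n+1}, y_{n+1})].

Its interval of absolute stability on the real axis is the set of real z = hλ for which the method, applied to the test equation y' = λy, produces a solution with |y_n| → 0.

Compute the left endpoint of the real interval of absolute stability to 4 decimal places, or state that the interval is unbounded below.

On y'=λy, z=hλ:
  y_{n+1} = y_n + z·[2/5·y_n + 3/5·y_{n+1}] ⇒ (1 − 3/5z)y_{n+1} = (1 + 2/5z)y_n
  Hence R(z) = (1 + 2/5z)/(1 − 3/5z).

Need |R(x)|<1, x<0.
x=-1.57: |R|=0.1916
x=-2: |R|=0.0909
x=-10: |R|=0.4286
x=-100: |R|=0.6393
θ=3/5≥1/2 ⇒ |1+2/5x|<|1−3/5x| ∀x<0 ⇒ interval (−∞,0).

unbounded; (−∞, 0).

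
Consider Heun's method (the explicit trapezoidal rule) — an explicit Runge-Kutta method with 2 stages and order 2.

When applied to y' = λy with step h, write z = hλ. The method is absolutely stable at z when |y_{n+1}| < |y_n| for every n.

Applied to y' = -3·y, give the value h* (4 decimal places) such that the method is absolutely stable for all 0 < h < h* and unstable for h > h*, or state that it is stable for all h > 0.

(-2.0000,0); λ=-3 ⇒ h* = 0.6667.

Test eqn y'=λy, z=hλ:
  order 2, 2-stage ⇒ R(z)=1+z+z^2/2
  (e.g. R(-1.2)=0.52000, |R|=0.52000)

Solve |R(x)|<1 on ℝ⁻.
x=-1.2: |R|=0.5200
|R(-2.05)|=1.0512 |R(-1.37)|=0.5685 |R(-0.74)|=0.5338
Bisect:
  x_lo=-2.8922 |R|=2.2903  x_hi=-0.1029 |R|=0.9024
  mid=-1.49758 |R|=0.62379 →hi
  mid=-2.19491 |R|=1.21390 →lo
  mid=-1.84624 |R|=0.85806 →hi
  mid=-2.02058 |R|=1.02079 →lo
  mid=-1.93341 |R|=0.93563 →hi
  mid=-1.97699 |R|=0.97726 →hi
  mid=-1.99878 |R|=0.99878 →hi
  ...
  [-2.00015,-1.99998] ⇒ x*=-2.0000
Stable set (-2.0000, 0).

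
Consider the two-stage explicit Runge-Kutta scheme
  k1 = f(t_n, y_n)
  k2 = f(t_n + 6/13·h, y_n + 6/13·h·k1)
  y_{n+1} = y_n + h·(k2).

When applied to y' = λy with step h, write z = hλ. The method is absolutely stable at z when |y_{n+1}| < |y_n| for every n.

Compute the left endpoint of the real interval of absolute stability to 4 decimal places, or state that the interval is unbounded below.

z* = -2.1667.

Test eqn y'=λy, z=hλ:
  k1=λy_n ⇒ h·k1=z·y_n;  k2=λ(1+6/13z)y_n ⇒ h·k2=z(1+6/13z)y_n
  y_{n+1}/y_n = 1 + z(1+6/13z) = 1 + z + 6/13z²
  Hence R(z) = 1 + z + 6/13z².

Solve |R(x)|<1 on ℝ⁻.
x=-0.89: |R|=0.4756
R=1: x+6/13x²=0 ⇒ x=−13/6=-2.1667; min R=1−1/(4·6/13)=0.4583>−1
Confirm numerically:
  x=-1.950: |R|=0.80500 <1
  x=-1.522: |R|=0.54715 <1
  x=-0.907: |R|=0.47268 <1
  x=-2.413: |R|=1.27434 >1
  x=-2.365: |R|=1.21649 >1
Interval (-2.1667, 0).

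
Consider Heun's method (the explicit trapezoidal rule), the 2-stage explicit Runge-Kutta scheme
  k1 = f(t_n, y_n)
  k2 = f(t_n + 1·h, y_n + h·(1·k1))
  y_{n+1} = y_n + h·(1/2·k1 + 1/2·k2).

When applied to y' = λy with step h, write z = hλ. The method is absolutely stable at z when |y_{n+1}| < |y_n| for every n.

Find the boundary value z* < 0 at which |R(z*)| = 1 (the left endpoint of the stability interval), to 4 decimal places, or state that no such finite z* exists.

Test eqn y'=λy, z=hλ:
  order 2, 2-stage ⇒ R(z)=1+z+z^2/2
  (e.g. R(-0.97)=0.50045, |R|=0.50045)

Solve |R(x)|<1 on ℝ⁻.
x=-0.97: |R|=0.5005
|R(-1.24)|=0.5288 |R(-1.01)|=0.5000 |R(-0.55)|=0.6013
Bisect:
  x_lo=-2.4801 |R|=1.5953  x_hi=-0.3201 |R|=0.7311
  mid=-1.40012 |R|=0.58005 →hi
  mid=-1.94011 |R|=0.94190 →hi
  mid=-2.21010 |R|=1.23217 →lo
  mid=-2.07510 |R|=1.07792 →lo
  mid=-2.00760 |R|=1.00763 →lo
  mid=-1.97385 |R|=0.97420 →hi
  mid=-1.99073 |R|=0.99077 →hi
  mid=-1.99917 |R|=0.99917 →hi
  mid=-2.00338 |R|=1.00339 →lo
  ...
  [-2.00009,-1.99996] ⇒ x*=-2.0000
Stable set (-2.0000, 0).

z* = -2.0000.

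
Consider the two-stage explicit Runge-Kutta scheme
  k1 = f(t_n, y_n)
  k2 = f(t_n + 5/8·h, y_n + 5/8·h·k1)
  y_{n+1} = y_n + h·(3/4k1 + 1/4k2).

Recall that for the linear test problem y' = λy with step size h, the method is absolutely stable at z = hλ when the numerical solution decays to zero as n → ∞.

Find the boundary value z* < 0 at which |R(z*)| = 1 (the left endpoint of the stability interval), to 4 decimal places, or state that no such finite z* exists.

With y'=λy (z=hλ):
  k1=λy_n ⇒ h·k1=z·y_n;  k2=λ(1+5/8z)y_n ⇒ h·k2=z(1+5/8z)y_n
  y_{n+1}/y_n = 1 + 3/4z + 1/4z(1+5/8z) = 1 + z + 5/32z²
  Hence R(z) = 1 + z + 5/32z².

Boundary: |R(x)|=1, x<0.
x=-0.65: |R|=0.4160
R=1: x+5/32x²=0 ⇒ x=−32/5=-6.4000; min R=1−1/(4·5/32)=-0.6000>−1
Confirm numerically:
  x=-6.027: |R|=0.64874 <1
  x=-5.983: |R|=0.61017 <1
  x=-2.861: |R|=0.58204 <1
  x=-6.951: |R|=1.59844 >1
  x=-6.807: |R|=1.43288 >1
  x=-6.458: |R|=1.05853 >1
So |R|<1 on (-6.4000, 0).

z* = -6.4000.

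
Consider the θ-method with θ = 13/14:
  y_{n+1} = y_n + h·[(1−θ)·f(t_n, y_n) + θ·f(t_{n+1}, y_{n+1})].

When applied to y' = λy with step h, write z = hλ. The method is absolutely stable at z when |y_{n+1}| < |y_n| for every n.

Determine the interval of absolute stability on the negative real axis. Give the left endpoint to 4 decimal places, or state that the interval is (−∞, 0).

Test eqn y'=λy, z=hλ:
  y_{n+1} = y_n + z·[1/14·y_n + 13/14·y_{n+1}] ⇒ (1 − 13/14z)y_{n+1} = (1 + 1/14z)y_n
  Hence R(z) = (1 + 1/14z)/(1 − 13/14z).

Boundary: |R(x)|=1, x<0.
x=-0.91: |R|=0.5068
x=-2: |R|=0.3000
x=-10: |R|=0.0278
x=-100: |R|=0.0654
θ=13/14≥1/2 ⇒ |1+1/14x|<|1−13/14x| ∀x<0 ⇒ unbounded interval.

(−∞, 0) — no finite endpoint.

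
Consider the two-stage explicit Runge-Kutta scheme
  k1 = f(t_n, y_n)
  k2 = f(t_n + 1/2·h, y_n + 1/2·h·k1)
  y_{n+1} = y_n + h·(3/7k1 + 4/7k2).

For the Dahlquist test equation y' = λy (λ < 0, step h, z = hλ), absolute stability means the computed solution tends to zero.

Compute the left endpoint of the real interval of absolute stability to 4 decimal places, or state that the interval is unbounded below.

With y'=λy (z=hλ):
  k1=λy_n ⇒ h·k1=z·y_n;  k2=λ(1+1/2z)y_n ⇒ h·k2=z(1+1/2z)y_n
  y_{n+1}/y_n = 1 + 3/7z + 4/7z(1+1/2z) = 1 + z + 2/7z²
  R(z) = 1 + z + 2/7z².

Find x<0 with |R(x)|<1.
x=-0.5: |R|=0.5714
R=1: x+2/7x²=0 ⇒ x=−7/2=-3.5000; min R=1−1/(4·2/7)=0.1250>−1
Confirm numerically:
  x=-3.110: |R|=0.65346 <1
  x=-3.104: |R|=0.64880 <1
  x=-2.074: |R|=0.15499 <1
  x=-1.919: |R|=0.13316 <1
  x=-4.015: |R|=1.59078 >1
  x=-3.773: |R|=1.29429 >1
Interval (-3.5000, 0).

z* = -3.5000.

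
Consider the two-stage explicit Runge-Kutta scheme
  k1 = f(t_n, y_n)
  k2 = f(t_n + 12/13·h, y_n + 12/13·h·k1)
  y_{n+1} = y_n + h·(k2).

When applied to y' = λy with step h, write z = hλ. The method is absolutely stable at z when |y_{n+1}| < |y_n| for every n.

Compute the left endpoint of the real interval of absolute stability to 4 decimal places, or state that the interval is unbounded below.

Set f=λy, z=hλ:
  k1=λy_n ⇒ h·k1=z·y_n;  k2=λ(1+12/13z)y_n ⇒ h·k2=z(1+12/13z)y_n
  y_{n+1}/y_n = 1 + z(1+12/13z) = 1 + z + 12/13z²
  Hence R(z) = 1 + z + 12/13z².

Find x<0 with |R(x)|<1.
x=-0.65: |R|=0.7400
R=1: x+12/13x²=0 ⇒ x=−13/12=-1.0833; min R=1−1/(4·12/13)=0.7292>−1
Confirm numerically:
  x=-1.055: |R|=0.97241 <1
  x=-1.008: |R|=0.92991 <1
  x=-0.752: |R|=0.77000 <1
  x=-0.449: |R|=0.73709 <1
  x=-1.472: |R|=1.52811 >1
  x=-1.426: |R|=1.45105 >1
  x=-1.217: |R|=1.15016 >1
Interval (-1.0833, 0).

left endpoint -1.0833.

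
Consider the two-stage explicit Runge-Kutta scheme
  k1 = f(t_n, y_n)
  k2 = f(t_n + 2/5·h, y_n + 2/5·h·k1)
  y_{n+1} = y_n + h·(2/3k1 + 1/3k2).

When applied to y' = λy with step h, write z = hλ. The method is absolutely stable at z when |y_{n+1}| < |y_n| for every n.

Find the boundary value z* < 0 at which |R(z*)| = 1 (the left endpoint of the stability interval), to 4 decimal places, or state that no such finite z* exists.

Set f=λy, z=hλ:
  k1=λy_n ⇒ h·k1=z·y_n;  k2=λ(1+2/5z)y_n ⇒ h·k2=z(1+2/5z)y_n
  y_{n+1}/y_n = 1 + 2/3z + 1/3z(1+2/5z) = 1 + z + 2/15z²
  Hence R(z) = 1 + z + 2/15z².

Boundary: |R(x)|=1, x<0.
x=-0.7: |R|=0.3653
R=1: x+2/15x²=0 ⇒ x=−15/2=-7.5000; min R=1−1/(4·2/15)=-0.8750>−1
Confirm numerically:
  x=-7.264: |R|=0.77143 <1
  x=-5.834: |R|=0.29593 <1
  x=-5.398: |R|=0.51288 <1
  x=-3.878: |R|=0.87282 <1
  x=-8.002: |R|=1.53560 >1
  x=-7.887: |R|=1.40697 >1
  x=-7.605: |R|=1.10647 >1
Stable set (-7.5000, 0).

z* = -7.5000.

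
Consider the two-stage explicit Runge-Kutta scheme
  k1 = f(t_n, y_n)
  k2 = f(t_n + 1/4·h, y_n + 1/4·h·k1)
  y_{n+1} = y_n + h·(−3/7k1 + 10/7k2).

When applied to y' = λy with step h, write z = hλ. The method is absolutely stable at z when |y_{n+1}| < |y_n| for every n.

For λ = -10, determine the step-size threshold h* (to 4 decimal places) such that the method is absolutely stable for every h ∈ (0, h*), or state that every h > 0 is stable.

(-2.8000,0); λ=-10 ⇒ h* = (14/5)/10 = 0.2800.

With y'=λy (z=hλ):
  k1=λy_n ⇒ h·k1=z·y_n;  k2=λ(1+1/4z)y_n ⇒ h·k2=z(1+1/4z)y_n
  y_{n+1}/y_n = 1 − 3/7z + 10/7z(1+1/4z) = 1 + z + 5/14z²
  R(z) = 1 + z + 5/14z².

Find x<0 with |R(x)|<1.
x=-0.48: |R|=0.6023
R=1: x+5/14x²=0 ⇒ x=−14/5=-2.8000; min R=1−1/(4·5/14)=0.3000>−1
Confirm numerically:
  x=-2.125: |R|=0.48772 <1
  x=-1.736: |R|=0.34032 <1
  x=-1.571: |R|=0.31044 <1
  x=-1.254: |R|=0.30761 <1
  x=-2.947: |R|=1.15472 >1
  x=-2.946: |R|=1.15361 >1
  x=-2.912: |R|=1.11648 >1
So |R|<1 on (-2.8000, 0).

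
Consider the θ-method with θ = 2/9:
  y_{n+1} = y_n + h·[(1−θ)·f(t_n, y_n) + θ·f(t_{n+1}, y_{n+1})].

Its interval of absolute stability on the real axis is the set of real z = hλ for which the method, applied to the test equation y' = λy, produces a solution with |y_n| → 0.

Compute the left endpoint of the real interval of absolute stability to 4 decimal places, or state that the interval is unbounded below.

z* = -3.6000.

Set f=λy, z=hλ:
  y_{n+1} = y_n + z·[7/9·y_n + 2/9·y_{n+1}] ⇒ (1 − 2/9z)y_{n+1} = (1 + 7/9z)y_n
  ⇒ R(z) = (1 + 7/9z)/(1 − 2/9z).

Need |R(x)|<1, x<0.
x=-0.84: |R|=0.2921
R=−1: 1+7/9x = −1+2/9x ⇒ -5/9x=2 ⇒ x=2/(-5/9)=-3.6000
Confirm numerically:
  x=-3.549: |R|=0.98416 <1
  x=-3.276: |R|=0.89583 <1
  x=-2.381: |R|=0.55711 <1
  x=-1.619: |R|=0.19064 <1
  x=-4.084: |R|=1.14096 >1
  x=-3.754: |R|=1.04664 >1
  x=-3.629: |R|=1.00892 >1
So |R|<1 on (-3.6000, 0).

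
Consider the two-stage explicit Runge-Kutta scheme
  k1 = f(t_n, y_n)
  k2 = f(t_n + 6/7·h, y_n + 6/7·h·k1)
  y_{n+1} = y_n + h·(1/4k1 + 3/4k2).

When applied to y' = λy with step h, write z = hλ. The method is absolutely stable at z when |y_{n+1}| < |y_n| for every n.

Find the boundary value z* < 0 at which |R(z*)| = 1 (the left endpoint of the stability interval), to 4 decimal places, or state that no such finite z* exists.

z* = -1.5556.

On y'=λy, z=hλ:
  k1=λy_n ⇒ h·k1=z·y_n;  k2=λ(1+6/7z)y_n ⇒ h·k2=z(1+6/7z)y_n
  y_{n+1}/y_n = 1 + 1/4z + 3/4z(1+6/7z) = 1 + z + 9/14z²
  ⇒ R(z) = 1 + z + 9/14z².

Need |R(x)|<1, x<0.
x=-0.87: |R|=0.6166
R=1: x+9/14x²=0 ⇒ x=−14/9=-1.5556; min R=1−1/(4·9/14)=0.6111>−1
Confirm numerically:
  x=-1.352: |R|=0.82308 <1
  x=-1.330: |R|=0.80715 <1
  x=-1.008: |R|=0.64518 <1
  x=-2.009: |R|=1.58562 >1
  x=-1.623: |R|=1.07037 >1
So |R|<1 on (-1.5556, 0).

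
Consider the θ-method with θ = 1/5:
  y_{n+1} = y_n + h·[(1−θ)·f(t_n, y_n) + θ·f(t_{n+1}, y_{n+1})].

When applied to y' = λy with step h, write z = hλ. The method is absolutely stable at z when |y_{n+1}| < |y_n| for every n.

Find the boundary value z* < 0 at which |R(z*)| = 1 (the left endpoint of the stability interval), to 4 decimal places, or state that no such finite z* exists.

left endpoint -3.3333.

With y'=λy (z=hλ):
  y_{n+1} = y_n + z·[4/5·y_n + 1/5·y_{n+1}] ⇒ (1 − 1/5z)y_{n+1} = (1 + 4/5z)y_n
  R(z) = (1 + 4/5z)/(1 − 1/5z).

Need |R(x)|<1, x<0.
x=-1.77: |R|=0.3072
R=−1: 1+4/5x = −1+1/5x ⇒ -3/5x=2 ⇒ x=2/(-3/5)=-3.3333
Confirm numerically:
  x=-2.962: |R|=0.86009 <1
  x=-2.298: |R|=0.57440 <1
  x=-1.923: |R|=0.38885 <1
  x=-1.787: |R|=0.31649 <1
  x=-3.657: |R|=1.11216 >1
  x=-3.546: |R|=1.07465 >1
So |R|<1 on (-3.3333, 0).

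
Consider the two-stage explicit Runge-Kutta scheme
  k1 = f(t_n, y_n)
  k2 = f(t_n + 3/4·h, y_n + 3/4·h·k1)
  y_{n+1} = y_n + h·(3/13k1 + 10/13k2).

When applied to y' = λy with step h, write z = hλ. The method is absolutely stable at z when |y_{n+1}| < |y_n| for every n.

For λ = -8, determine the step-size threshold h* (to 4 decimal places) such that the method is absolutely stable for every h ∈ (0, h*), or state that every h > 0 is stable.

With y'=λy (z=hλ):
  k1=λy_n ⇒ h·k1=z·y_n;  k2=λ(1+3/4z)y_n ⇒ h·k2=z(1+3/4z)y_n
  y_{n+1}/y_n = 1 + 3/13z + 10/13z(1+3/4z) = 1 + z + 15/26z²
  ⇒ R(z) = 1 + z + 15/26z².

Find x<0 with |R(x)|<1.
x=-1.05: |R|=0.5861
R=1: x+15/26x²=0 ⇒ x=−26/15=-1.7333; min R=1−1/(4·15/26)=0.5667>−1
Confirm numerically:
  x=-1.125: |R|=0.60517 <1
  x=-0.964: |R|=0.57213 <1
  x=-0.939: |R|=0.56969 <1
  x=-2.296: |R|=1.74532 >1
  x=-1.910: |R|=1.19467 >1
Interval (-1.7333, 0).

(-1.7333,0); λ=-8 ⇒ h* = (26/15)/8 = 0.2167.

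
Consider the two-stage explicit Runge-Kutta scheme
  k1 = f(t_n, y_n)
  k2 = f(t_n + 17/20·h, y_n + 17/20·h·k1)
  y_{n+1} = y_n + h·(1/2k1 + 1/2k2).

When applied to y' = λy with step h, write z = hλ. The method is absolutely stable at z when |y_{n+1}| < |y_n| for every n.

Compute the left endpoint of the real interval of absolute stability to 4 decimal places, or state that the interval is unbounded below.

With y'=λy (z=hλ):
  k1=λy_n ⇒ h·k1=z·y_n;  k2=λ(1+17/20z)y_n ⇒ h·k2=z(1+17/20z)y_n
  y_{n+1}/y_n = 1 + 1/2z + 1/2z(1+17/20z) = 1 + z + 17/40z²
  ⇒ R(z) = 1 + z + 17/40z².

Solve |R(x)|<1 on ℝ⁻.
x=-1.12: |R|=0.4131
R=1: x+17/40x²=0 ⇒ x=−40/17=-2.3529; min R=1−1/(4·17/40)=0.4118>−1
Confirm numerically:
  x=-2.181: |R|=0.84062 <1
  x=-2.018: |R|=0.71274 <1
  x=-1.678: |R|=0.51867 <1
  x=-1.161: |R|=0.41187 <1
  x=-2.909: |R|=1.68747 >1
  x=-2.812: |R|=1.54862 >1
So |R|<1 on (-2.3529, 0).

z* = -2.3529.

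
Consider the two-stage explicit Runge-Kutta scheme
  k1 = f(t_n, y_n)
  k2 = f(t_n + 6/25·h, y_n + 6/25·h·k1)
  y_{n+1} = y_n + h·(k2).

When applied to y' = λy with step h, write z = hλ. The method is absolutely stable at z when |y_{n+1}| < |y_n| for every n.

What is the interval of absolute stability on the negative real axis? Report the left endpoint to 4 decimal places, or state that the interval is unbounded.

z∈(-4.1667,0).

With y'=λy (z=hλ):
  k1=λy_n ⇒ h·k1=z·y_n;  k2=λ(1+6/25z)y_n ⇒ h·k2=z(1+6/25z)y_n
  y_{n+1}/y_n = 1 + z(1+6/25z) = 1 + z + 6/25z²
  so R(z) = 1 + z + 6/25z².

Need |R(x)|<1, x<0.
x=-1.6: |R|=0.0144
R=1: x+6/25x²=0 ⇒ x=−25/6=-4.1667; min R=1−1/(4·6/25)=-0.0417>−1
Confirm numerically:
  x=-3.059: |R|=0.18680 <1
  x=-2.758: |R|=0.06758 <1
  x=-2.628: |R|=0.02953 <1
  x=-2.150: |R|=0.04060 <1
  x=-4.533: |R|=1.39854 >1
  x=-4.395: |R|=1.24085 >1
  x=-4.372: |R|=1.21545 >1
Interval (-4.1667, 0).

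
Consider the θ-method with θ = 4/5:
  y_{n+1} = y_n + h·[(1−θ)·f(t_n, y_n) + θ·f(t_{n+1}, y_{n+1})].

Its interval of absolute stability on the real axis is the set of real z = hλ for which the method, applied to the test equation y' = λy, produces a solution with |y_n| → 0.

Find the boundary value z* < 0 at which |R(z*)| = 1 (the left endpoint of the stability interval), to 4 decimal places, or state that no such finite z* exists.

Test eqn y'=λy, z=hλ:
  y_{n+1} = y_n + z·[1/5·y_n + 4/5·y_{n+1}] ⇒ (1 − 4/5z)y_{n+1} = (1 + 1/5z)y_n
  so R(z) = (1 + 1/5z)/(1 − 4/5z).

Find x<0 with |R(x)|<1.
x=-0.61: |R|=0.5901
x=-2: |R|=0.2308
x=-10: |R|=0.1111
x=-100: |R|=0.2346
θ=4/5≥1/2 ⇒ |1+1/5x|<|1−4/5x| ∀x<0 ⇒ stable on all of ℝ⁻.

unbounded; (−∞, 0).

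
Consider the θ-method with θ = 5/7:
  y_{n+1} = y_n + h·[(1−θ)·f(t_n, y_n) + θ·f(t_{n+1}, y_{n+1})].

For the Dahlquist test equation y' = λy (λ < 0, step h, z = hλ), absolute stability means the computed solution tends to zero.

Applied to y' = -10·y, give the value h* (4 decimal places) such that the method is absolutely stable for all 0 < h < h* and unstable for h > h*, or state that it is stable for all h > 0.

(−∞, 0) — no finite endpoint. Any h>0 works for λ=-10.

On y'=λy, z=hλ:
  y_{n+1} = y_n + z·[2/7·y_n + 5/7·y_{n+1}] ⇒ (1 − 5/7z)y_{n+1} = (1 + 2/7z)y_n
  R(z) = (1 + 2/7z)/(1 − 5/7z).

Need |R(x)|<1, x<0.
x=-1.46: |R|=0.2853
x=-2: |R|=0.1765
x=-10: |R|=0.2281
x=-100: |R|=0.3807
θ=5/7≥1/2 ⇒ |1+2/7x|<|1−5/7x| ∀x<0 ⇒ unbounded interval.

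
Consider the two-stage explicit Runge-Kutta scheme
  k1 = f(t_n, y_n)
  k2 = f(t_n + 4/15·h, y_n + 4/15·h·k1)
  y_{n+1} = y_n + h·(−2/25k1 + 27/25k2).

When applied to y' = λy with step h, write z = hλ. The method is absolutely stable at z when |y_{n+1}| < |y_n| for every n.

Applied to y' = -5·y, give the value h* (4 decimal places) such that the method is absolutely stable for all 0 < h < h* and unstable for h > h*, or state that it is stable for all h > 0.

(-3.4722,0); λ=-5 ⇒ h* = (125/36)/5 = 0.6944.

Test eqn y'=λy, z=hλ:
  k1=λy_n ⇒ h·k1=z·y_n;  k2=λ(1+4/15z)y_n ⇒ h·k2=z(1+4/15z)y_n
  y_{n+1}/y_n = 1 − 2/25z + 27/25z(1+4/15z) = 1 + z + 36/125z²
  R(z) = 1 + z + 36/125z².

Find x<0 with |R(x)|<1.
x=-0.87: |R|=0.3480
R=1: x+36/125x²=0 ⇒ x=−125/36=-3.4722; min R=1−1/(4·36/125)=0.1319>−1
Confirm numerically:
  x=-2.168: |R|=0.18566 <1
  x=-1.930: |R|=0.14277 <1
  x=-1.626: |R|=0.13544 <1
  x=-3.786: |R|=1.34213 >1
  x=-3.746: |R|=1.29536 >1
  x=-3.684: |R|=1.22469 >1
So |R|<1 on (-3.4722, 0).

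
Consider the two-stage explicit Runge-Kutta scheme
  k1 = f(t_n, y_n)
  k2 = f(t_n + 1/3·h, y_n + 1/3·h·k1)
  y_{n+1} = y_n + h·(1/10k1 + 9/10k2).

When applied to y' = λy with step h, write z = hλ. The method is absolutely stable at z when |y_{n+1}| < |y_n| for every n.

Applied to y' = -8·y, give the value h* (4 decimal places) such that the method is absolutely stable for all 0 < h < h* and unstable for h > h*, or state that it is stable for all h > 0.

(-3.3333,0); λ=-8 ⇒ h* = (10/3)/8 = 0.4167.

With y'=λy (z=hλ):
  k1=λy_n ⇒ h·k1=z·y_n;  k2=λ(1+1/3z)y_n ⇒ h·k2=z(1+1/3z)y_n
  y_{n+1}/y_n = 1 + 1/10z + 9/10z(1+1/3z) = 1 + z + 3/10z²
  ⇒ R(z) = 1 + z + 3/10z².

Solve |R(x)|<1 on ℝ⁻.
x=-0.77: |R|=0.4079
R=1: x+3/10x²=0 ⇒ x=−10/3=-3.3333; min R=1−1/(4·3/10)=0.1667>−1
Confirm numerically:
  x=-2.532: |R|=0.39131 <1
  x=-2.035: |R|=0.20737 <1
  x=-1.740: |R|=0.16828 <1
  x=-1.588: |R|=0.16852 <1
  x=-3.724: |R|=1.43645 >1
  x=-3.388: |R|=1.05556 >1
So |R|<1 on (-3.3333, 0).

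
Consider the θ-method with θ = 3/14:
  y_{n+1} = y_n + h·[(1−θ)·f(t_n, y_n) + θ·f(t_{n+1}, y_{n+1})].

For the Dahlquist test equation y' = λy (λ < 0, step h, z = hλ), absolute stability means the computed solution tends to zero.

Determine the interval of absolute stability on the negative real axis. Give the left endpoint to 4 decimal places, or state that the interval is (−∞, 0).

(-3.5000, 0).

Set f=λy, z=hλ:
  y_{n+1} = y_n + z·[11/14·y_n + 3/14·y_{n+1}] ⇒ (1 − 3/14z)y_{n+1} = (1 + 11/14z)y_n
  Hence R(z) = (1 + 11/14z)/(1 − 3/14z).

Need |R(x)|<1, x<0.
x=-1.21: |R|=0.0391
R=−1: 1+11/14x = −1+3/14x ⇒ -4/7x=2 ⇒ x=2/(-4/7)=-3.5000
Confirm numerically:
  x=-3.229: |R|=0.90847 <1
  x=-2.850: |R|=0.76940 <1
  x=-2.350: |R|=0.56295 <1
  x=-1.783: |R|=0.29009 <1
  x=-3.949: |R|=1.13897 >1
  x=-3.529: |R|=1.00944 >1
So |R|<1 on (-3.5000, 0).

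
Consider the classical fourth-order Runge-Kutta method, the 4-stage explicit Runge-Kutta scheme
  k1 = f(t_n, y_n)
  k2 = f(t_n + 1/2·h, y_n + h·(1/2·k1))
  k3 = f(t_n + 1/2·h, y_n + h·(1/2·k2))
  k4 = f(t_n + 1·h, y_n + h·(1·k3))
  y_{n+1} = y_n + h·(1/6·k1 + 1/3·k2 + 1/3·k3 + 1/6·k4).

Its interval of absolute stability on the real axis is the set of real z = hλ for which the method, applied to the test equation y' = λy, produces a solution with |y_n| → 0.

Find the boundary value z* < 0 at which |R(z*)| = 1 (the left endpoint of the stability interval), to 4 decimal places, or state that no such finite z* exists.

With y'=λy (z=hλ):
  order 4, 4-stage ⇒ R(z)=1+z+z^2/2+z^3/6+z^4/24
  (e.g. R(-0.66)=0.51779, |R|=0.51779)

Solve |R(x)|<1 on ℝ⁻.
x=-0.66: |R|=0.5178
|R(-2.59)|=0.7433 |R(-0.9)|=0.4108 |R(-0.54)|=0.5831
Bisect:
  x_lo=-3.3733 |R|=2.3140  x_hi=-0.3931 |R|=0.6750
  mid=-1.88322 |R|=0.30097 →hi
  mid=-2.62826 |R|=0.78793 →hi
  mid=-3.00078 |R|=1.37657 →lo
  mid=-2.81452 |R|=1.04497 →lo
  mid=-2.72139 |R|=0.90786 →hi
  mid=-2.76796 |R|=0.97418 →hi
  mid=-2.79124 |R|=1.00900 →lo
  ...
  [-2.78542,-2.78524] ⇒ x*=-2.7853
Interval (-2.7853, 0).

left endpoint -2.7853.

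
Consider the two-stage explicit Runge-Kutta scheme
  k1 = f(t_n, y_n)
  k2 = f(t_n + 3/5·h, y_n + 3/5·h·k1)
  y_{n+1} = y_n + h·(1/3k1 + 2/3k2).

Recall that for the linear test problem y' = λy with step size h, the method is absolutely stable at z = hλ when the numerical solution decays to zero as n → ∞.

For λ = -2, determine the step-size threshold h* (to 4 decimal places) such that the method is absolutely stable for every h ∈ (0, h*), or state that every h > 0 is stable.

(-2.5000,0); λ=-2 ⇒ h* = (5/2)/2 = 1.2500.

With y'=λy (z=hλ):
  k1=λy_n ⇒ h·k1=z·y_n;  k2=λ(1+3/5z)y_n ⇒ h·k2=z(1+3/5z)y_n
  y_{n+1}/y_n = 1 + 1/3z + 2/3z(1+3/5z) = 1 + z + 2/5z²
  so R(z) = 1 + z + 2/5z².

Boundary: |R(x)|=1, x<0.
x=-1.39: |R|=0.3828
R=1: x+2/5x²=0 ⇒ x=−5/2=-2.5000; min R=1−1/(4·2/5)=0.3750>−1
Confirm numerically:
  x=-2.367: |R|=0.87408 <1
  x=-1.386: |R|=0.38240 <1
  x=-1.015: |R|=0.39709 <1
  x=-2.776: |R|=1.30647 >1
  x=-2.609: |R|=1.11375 >1
  x=-2.526: |R|=1.02627 >1
Interval (-2.5000, 0).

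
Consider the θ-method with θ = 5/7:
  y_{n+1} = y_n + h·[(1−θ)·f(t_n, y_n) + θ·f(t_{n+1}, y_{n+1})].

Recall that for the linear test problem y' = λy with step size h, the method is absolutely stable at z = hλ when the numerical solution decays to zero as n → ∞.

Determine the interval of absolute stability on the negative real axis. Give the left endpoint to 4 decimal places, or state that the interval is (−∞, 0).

unbounded; (−∞, 0).

Test eqn y'=λy, z=hλ:
  y_{n+1} = y_n + z·[2/7·y_n + 5/7·y_{n+1}] ⇒ (1 − 5/7z)y_{n+1} = (1 + 2/7z)y_n
  so R(z) = (1 + 2/7z)/(1 − 5/7z).

Solve |R(x)|<1 on ℝ⁻.
x=-1.23: |R|=0.3452
x=-2: |R|=0.1765
x=-10: |R|=0.2281
x=-100: |R|=0.3807
θ=5/7≥1/2 ⇒ |1+2/7x|<|1−5/7x| ∀x<0 ⇒ interval (−∞,0).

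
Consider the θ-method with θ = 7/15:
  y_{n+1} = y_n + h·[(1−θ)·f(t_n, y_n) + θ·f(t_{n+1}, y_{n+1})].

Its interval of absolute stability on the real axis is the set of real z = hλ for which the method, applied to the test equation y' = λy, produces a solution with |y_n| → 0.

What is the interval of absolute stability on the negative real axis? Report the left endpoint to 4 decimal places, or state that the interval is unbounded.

(-30.0000, 0).

With y'=λy (z=hλ):
  y_{n+1} = y_n + z·[8/15·y_n + 7/15·y_{n+1}] ⇒ (1 − 7/15z)y_{n+1} = (1 + 8/15z)y_n
  ⇒ R(z) = (1 + 8/15z)/(1 − 7/15z).

Solve |R(x)|<1 on ℝ⁻.
x=-0.57: |R|=0.5498
R=−1: 1+8/15x = −1+7/15x ⇒ -1/15x=2 ⇒ x=2/(-1/15)=-30.0000
Confirm numerically:
  x=-18.369: |R|=0.91899 <1
  x=-16.140: |R|=0.89170 <1
  x=-13.687: |R|=0.85278 <1
  x=-30.483: |R|=1.00211 >1
  x=-30.250: |R|=1.00110 >1
  x=-30.074: |R|=1.00033 >1
Stable set (-30.0000, 0).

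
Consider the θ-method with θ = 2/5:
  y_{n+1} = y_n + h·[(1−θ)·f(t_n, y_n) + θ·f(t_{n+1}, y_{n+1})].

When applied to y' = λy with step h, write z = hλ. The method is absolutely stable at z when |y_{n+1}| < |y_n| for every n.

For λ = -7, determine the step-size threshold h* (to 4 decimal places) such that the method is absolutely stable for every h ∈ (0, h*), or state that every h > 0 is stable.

(-10.0000,0); λ=-7 ⇒ h* = (10)/7 = 1.4286.

Set f=λy, z=hλ:
  y_{n+1} = y_n + z·[3/5·y_n + 2/5·y_{n+1}] ⇒ (1 − 2/5z)y_{n+1} = (1 + 3/5z)y_n
  Hence R(z) = (1 + 3/5z)/(1 − 2/5z).

Boundary: |R(x)|=1, x<0.
x=-0.52: |R|=0.5695
R=−1: 1+3/5x = −1+2/5x ⇒ -1/5x=2 ⇒ x=2/(-1/5)=-10.0000
Confirm numerically:
  x=-8.525: |R|=0.93311 <1
  x=-6.359: |R|=0.79450 <1
  x=-5.599: |R|=0.72830 <1
  x=-4.497: |R|=0.60676 <1
  x=-10.566: |R|=1.02166 >1
  x=-10.437: |R|=1.01689 >1
So |R|<1 on (-10.0000, 0).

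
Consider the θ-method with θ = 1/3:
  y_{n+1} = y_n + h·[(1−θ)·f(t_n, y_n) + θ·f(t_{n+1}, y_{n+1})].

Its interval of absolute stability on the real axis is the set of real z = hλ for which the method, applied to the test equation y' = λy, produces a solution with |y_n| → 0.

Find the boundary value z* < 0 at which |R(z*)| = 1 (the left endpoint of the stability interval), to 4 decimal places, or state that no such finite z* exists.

Set f=λy, z=hλ:
  y_{n+1} = y_n + z·[2/3·y_n + 1/3·y_{n+1}] ⇒ (1 − 1/3z)y_{n+1} = (1 + 2/3z)y_n
  Hence R(z) = (1 + 2/3z)/(1 − 1/3z).

Need |R(x)|<1, x<0.
x=-1.61: |R|=0.0477
R=−1: 1+2/3x = −1+1/3x ⇒ -1/3x=2 ⇒ x=2/(-1/3)=-6.0000
Confirm numerically:
  x=-4.891: |R|=0.85946 <1
  x=-4.583: |R|=0.81313 <1
  x=-3.373: |R|=0.58779 <1
  x=-6.591: |R|=1.06162 >1
  x=-6.253: |R|=1.02734 >1
  x=-6.160: |R|=1.01747 >1
Stable set (-6.0000, 0).

left endpoint -6.0000.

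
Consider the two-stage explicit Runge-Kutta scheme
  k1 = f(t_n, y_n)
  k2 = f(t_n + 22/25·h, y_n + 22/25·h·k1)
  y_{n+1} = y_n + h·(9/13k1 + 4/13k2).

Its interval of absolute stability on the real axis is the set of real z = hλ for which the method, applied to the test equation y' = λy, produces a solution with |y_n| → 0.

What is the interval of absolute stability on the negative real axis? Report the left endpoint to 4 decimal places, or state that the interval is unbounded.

z∈(-3.6932,0).

On y'=λy, z=hλ:
  k1=λy_n ⇒ h·k1=z·y_n;  k2=λ(1+22/25z)y_n ⇒ h·k2=z(1+22/25z)y_n
  y_{n+1}/y_n = 1 + 9/13z + 4/13z(1+22/25z) = 1 + z + 88/325z²
  R(z) = 1 + z + 88/325z².

Solve |R(x)|<1 on ℝ⁻.
x=-0.97: |R|=0.2848
R=1: x+88/325x²=0 ⇒ x=−325/88=-3.6932; min R=1−1/(4·88/325)=0.0767>−1
Confirm numerically:
  x=-3.654: |R|=0.96123 <1
  x=-3.255: |R|=0.61381 <1
  x=-1.918: |R|=0.07809 <1
  x=-3.897: |R|=1.21507 >1
  x=-3.783: |R|=1.09200 >1
Stable set (-3.6932, 0).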